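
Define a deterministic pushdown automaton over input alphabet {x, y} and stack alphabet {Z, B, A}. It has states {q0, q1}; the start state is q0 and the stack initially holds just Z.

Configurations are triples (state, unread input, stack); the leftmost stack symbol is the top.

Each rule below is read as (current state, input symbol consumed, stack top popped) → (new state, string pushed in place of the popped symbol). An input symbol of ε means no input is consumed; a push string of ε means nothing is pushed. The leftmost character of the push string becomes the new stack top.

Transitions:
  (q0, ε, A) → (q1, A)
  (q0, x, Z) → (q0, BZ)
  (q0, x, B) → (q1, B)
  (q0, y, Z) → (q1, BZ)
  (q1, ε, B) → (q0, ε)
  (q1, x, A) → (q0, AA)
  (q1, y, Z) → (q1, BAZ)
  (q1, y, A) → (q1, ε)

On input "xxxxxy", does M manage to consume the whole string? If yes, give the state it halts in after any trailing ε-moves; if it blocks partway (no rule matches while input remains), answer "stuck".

stuck

(q0, xxxxxy, Z)
  read x, top Z: go to q0, push BZ → (q0, xxxxy, BZ)
  read x, top B: go to q1, push B → (q1, xxxy, BZ)
  ε-move, top B: go to q0, push ε → (q0, xxxy, Z)
  read x, top Z: go to q0, push BZ → (q0, xxy, BZ)
  read x, top B: go to q1, push B → (q1, xy, BZ)
  ε-move, top B: go to q0, push ε → (q0, xy, Z)
  read x, top Z: go to q0, push BZ → (q0, y, BZ)
No transition for (q0, y, top B); M blocks with input y remaining.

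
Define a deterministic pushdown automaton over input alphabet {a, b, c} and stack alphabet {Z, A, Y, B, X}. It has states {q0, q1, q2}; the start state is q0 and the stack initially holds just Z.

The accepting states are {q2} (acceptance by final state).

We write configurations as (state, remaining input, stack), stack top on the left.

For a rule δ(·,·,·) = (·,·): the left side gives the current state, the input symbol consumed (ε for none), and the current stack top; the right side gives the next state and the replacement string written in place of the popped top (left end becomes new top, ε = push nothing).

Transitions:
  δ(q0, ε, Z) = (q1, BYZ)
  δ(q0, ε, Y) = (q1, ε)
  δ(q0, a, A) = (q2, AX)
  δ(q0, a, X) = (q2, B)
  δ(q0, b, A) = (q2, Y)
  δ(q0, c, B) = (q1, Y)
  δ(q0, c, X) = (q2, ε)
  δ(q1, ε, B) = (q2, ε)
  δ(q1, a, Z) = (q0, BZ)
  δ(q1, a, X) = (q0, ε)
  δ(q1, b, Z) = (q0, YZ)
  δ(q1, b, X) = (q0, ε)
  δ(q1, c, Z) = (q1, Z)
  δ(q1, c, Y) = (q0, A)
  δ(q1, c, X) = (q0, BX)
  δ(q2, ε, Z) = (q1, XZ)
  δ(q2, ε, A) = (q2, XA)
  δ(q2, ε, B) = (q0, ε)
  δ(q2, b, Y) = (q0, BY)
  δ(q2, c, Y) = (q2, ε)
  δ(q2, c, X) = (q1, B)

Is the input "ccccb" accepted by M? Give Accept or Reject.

Accept

(q0, ccccb, Z) ⊢ (q1, ccccb, BYZ) ⊢ (q2, ccccb, YZ) ⊢ (q2, cccb, Z) ⊢ (q1, cccb, XZ) ⊢ (q0, ccb, BXZ) ⊢ (q1, cb, YXZ) ⊢ (q0, b, AXZ) ⊢ (q2, ε, YXZ)
All input consumed; state q2 ∈ F.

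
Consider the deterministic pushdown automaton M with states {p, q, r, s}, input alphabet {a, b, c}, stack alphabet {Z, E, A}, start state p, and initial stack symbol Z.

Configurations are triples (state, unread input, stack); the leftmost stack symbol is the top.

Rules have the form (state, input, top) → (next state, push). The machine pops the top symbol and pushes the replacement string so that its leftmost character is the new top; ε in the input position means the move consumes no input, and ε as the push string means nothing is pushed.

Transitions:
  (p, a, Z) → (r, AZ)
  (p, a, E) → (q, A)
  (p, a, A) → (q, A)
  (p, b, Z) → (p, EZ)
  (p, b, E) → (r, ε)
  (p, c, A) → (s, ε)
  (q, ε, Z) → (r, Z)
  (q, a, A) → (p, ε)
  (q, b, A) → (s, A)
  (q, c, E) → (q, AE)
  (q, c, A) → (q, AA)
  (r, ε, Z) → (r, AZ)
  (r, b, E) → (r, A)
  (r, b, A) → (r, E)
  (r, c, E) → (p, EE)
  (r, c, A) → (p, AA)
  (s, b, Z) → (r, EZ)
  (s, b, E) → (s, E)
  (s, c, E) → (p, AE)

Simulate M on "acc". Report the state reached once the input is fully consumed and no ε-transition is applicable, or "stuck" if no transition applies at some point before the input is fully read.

(p, acc, Z)
  read a, top Z: go to r, push AZ → (r, cc, AZ)
  read c, top A: go to p, push AA → (p, c, AAZ)
  read c, top A: go to s, push ε → (s, ε, AZ)
All input consumed; M is in state s.

s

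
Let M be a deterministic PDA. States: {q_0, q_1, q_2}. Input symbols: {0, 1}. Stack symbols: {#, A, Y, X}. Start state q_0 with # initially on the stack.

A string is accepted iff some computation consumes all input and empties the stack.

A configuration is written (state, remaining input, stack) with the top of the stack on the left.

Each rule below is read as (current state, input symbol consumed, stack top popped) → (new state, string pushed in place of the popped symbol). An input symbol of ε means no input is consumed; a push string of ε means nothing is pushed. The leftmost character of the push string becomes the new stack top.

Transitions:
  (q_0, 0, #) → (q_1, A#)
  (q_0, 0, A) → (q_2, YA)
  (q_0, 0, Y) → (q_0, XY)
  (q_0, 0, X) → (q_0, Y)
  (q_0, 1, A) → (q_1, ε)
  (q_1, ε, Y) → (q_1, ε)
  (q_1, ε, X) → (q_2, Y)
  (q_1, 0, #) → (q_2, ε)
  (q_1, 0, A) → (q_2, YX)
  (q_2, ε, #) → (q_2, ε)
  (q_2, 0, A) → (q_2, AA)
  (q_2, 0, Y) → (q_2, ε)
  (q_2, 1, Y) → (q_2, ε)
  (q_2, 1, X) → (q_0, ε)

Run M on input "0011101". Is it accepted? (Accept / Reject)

Reject

(q_0, 0011101, #)
  read 0, top #: go to q_1, push A# → (q_1, 011101, A#)
  read 0, top A: go to q_2, push YX → (q_2, 11101, YX#)
  read 1, top Y: go to q_2, push ε → (q_2, 1101, X#)
  read 1, top X: go to q_0, push ε → (q_0, 101, #)
No transition applies at (q_0, 101, #); input not fully consumed.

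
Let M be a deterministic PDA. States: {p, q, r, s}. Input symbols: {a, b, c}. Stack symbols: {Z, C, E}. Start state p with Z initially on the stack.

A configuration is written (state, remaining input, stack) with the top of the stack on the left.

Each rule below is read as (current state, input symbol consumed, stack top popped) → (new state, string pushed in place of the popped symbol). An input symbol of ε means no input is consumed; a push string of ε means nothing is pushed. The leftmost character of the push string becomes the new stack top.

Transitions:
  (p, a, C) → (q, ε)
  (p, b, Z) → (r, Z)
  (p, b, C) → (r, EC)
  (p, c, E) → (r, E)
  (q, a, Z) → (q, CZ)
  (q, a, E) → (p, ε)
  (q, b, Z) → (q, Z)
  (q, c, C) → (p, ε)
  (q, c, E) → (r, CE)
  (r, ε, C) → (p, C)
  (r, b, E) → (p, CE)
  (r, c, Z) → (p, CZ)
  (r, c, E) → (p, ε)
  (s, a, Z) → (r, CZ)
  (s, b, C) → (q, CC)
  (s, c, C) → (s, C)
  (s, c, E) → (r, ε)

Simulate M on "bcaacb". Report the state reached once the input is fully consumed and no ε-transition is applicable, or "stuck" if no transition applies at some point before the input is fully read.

(p, bcaacb, Z)
  read b, top Z: go to r, push Z → (r, caacb, Z)
  read c, top Z: go to p, push CZ → (p, aacb, CZ)
  read a, top C: go to q, push ε → (q, acb, Z)
  read a, top Z: go to q, push CZ → (q, cb, CZ)
  read c, top C: go to p, push ε → (p, b, Z)
  read b, top Z: go to r, push Z → (r, ε, Z)
All input consumed; M is in state r.

r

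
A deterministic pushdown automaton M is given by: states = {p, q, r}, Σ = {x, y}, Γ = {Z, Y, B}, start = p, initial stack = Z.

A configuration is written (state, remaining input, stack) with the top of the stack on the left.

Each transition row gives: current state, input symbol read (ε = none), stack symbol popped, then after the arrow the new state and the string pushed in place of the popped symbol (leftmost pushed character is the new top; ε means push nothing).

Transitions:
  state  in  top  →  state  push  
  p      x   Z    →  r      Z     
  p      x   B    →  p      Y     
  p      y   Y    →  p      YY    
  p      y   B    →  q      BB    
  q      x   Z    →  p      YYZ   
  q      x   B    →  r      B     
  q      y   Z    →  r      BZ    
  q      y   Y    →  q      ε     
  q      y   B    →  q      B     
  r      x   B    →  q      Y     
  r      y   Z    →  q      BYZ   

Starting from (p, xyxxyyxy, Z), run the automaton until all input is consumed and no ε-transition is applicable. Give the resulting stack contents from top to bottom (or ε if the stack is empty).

(p, xyxxyyxy, Z)
  read x, top Z: go to r, push Z → (r, yxxyyxy, Z)
  read y, top Z: go to q, push BYZ → (q, xxyyxy, BYZ)
  read x, top B: go to r, push B → (r, xyyxy, BYZ)
  read x, top B: go to q, push Y → (q, yyxy, YYZ)
  read y, top Y: go to q, push ε → (q, yxy, YZ)
  read y, top Y: go to q, push ε → (q, xy, Z)
  read x, top Z: go to p, push YYZ → (p, y, YYZ)
  read y, top Y: go to p, push YY → (p, ε, YYYZ)
All input consumed in state p with stack YYYZ.

YYYZ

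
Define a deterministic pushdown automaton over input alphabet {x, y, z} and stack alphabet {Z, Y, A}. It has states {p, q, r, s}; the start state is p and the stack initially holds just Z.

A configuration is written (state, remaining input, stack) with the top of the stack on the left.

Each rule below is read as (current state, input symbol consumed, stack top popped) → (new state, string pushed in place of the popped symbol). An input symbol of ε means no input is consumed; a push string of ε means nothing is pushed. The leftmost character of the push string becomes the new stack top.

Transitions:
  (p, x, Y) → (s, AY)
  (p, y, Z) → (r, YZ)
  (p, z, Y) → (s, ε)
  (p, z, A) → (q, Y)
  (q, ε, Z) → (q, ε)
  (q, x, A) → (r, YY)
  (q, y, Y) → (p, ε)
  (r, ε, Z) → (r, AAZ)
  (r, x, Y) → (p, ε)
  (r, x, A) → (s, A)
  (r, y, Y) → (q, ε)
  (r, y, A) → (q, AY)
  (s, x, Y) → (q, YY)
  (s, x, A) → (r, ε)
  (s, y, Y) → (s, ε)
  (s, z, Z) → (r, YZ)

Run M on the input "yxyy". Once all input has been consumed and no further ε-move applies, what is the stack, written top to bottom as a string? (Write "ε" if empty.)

(p, yxyy, Z) ⊢ (r, xyy, YZ) ⊢ (p, yy, Z) ⊢ (r, y, YZ) ⊢ (q, ε, Z) ⊢ (q, ε, ε)
All input consumed in state q with stack ε.

ε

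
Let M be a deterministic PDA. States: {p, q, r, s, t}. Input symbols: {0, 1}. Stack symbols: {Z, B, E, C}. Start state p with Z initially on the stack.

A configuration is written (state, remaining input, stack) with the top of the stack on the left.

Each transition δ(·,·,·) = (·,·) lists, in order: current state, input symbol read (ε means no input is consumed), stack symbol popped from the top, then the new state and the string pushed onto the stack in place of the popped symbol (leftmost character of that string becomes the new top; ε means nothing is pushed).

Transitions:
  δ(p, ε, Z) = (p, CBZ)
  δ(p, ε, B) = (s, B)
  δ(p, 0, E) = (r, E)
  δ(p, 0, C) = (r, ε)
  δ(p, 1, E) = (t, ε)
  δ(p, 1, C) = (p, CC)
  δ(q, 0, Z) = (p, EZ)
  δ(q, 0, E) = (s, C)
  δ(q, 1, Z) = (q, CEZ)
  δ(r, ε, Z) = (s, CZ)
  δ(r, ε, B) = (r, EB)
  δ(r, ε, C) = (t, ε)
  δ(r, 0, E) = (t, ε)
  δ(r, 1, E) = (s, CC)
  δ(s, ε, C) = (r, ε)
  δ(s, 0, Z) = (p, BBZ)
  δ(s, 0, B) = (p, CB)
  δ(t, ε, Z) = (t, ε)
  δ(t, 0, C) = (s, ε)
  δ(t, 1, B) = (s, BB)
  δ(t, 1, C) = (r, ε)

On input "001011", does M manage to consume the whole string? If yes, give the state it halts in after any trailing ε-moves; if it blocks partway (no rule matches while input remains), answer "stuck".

(p, 001011, Z)
  ε-move, top Z: go to p, push CBZ → (p, 001011, CBZ)
  read 0, top C: go to r, push ε → (r, 01011, BZ)
  ε-move, top B: go to r, push EB → (r, 01011, EBZ)
  read 0, top E: go to t, push ε → (t, 1011, BZ)
  read 1, top B: go to s, push BB → (s, 011, BBZ)
  read 0, top B: go to p, push CB → (p, 11, CBBZ)
  read 1, top C: go to p, push CC → (p, 1, CCBBZ)
  read 1, top C: go to p, push CC → (p, ε, CCCBBZ)
All input consumed; M is in state p.

p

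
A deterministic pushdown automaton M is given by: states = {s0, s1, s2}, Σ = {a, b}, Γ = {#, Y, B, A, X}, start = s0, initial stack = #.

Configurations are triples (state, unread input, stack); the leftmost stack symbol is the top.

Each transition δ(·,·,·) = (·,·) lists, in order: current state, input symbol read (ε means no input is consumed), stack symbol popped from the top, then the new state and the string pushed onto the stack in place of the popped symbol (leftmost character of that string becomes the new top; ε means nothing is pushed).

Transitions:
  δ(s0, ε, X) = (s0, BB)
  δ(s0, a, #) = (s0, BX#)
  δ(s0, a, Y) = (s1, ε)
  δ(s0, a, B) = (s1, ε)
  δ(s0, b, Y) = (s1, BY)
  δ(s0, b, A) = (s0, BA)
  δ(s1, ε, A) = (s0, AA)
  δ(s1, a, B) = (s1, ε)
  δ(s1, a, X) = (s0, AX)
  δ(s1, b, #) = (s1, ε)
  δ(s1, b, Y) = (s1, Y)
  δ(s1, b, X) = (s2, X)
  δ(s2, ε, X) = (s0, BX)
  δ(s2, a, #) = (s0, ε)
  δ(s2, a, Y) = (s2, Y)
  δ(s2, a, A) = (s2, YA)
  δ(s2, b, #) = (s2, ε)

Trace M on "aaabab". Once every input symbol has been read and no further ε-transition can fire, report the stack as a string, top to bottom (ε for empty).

BAAX#

(s0, aaabab, #) ⊢ (s0, aabab, BX#) ⊢ (s1, abab, X#) ⊢ (s0, bab, AX#) ⊢ (s0, ab, BAX#) ⊢ (s1, b, AX#) ⊢ (s0, b, AAX#) ⊢ (s0, ε, BAAX#)
All input consumed in state s0 with stack BAAX#.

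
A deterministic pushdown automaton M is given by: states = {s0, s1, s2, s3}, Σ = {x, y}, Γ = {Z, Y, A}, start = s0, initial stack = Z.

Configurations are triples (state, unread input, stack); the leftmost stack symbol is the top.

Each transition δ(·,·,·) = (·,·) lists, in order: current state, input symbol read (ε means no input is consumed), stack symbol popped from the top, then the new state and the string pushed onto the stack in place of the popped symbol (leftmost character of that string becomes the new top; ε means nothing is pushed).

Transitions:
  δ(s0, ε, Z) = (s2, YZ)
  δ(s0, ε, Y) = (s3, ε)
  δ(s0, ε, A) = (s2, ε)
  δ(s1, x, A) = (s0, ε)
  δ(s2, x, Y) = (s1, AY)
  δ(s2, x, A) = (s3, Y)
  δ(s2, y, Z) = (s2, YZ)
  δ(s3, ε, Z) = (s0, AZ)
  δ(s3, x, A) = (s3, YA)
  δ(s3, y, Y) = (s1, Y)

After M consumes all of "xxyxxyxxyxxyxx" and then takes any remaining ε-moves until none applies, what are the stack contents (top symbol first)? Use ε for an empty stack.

Z

(s0, xxyxxyxxyxxyxx, Z)
  ε-move, top Z: go to s2, push YZ → (s2, xxyxxyxxyxxyxx, YZ)
  read x, top Y: go to s1, push AY → (s1, xyxxyxxyxxyxx, AYZ)
  read x, top A: go to s0, push ε → (s0, yxxyxxyxxyxx, YZ)
  ε-move, top Y: go to s3, push ε → (s3, yxxyxxyxxyxx, Z)
  ε-move, top Z: go to s0, push AZ → (s0, yxxyxxyxxyxx, AZ)
  ε-move, top A: go to s2, push ε → (s2, yxxyxxyxxyxx, Z)
  read y, top Z: go to s2, push YZ → (s2, xxyxxyxxyxx, YZ)
  read x, top Y: go to s1, push AY → (s1, xyxxyxxyxx, AYZ)
  read x, top A: go to s0, push ε → (s0, yxxyxxyxx, YZ)
  ε-move, top Y: go to s3, push ε → (s3, yxxyxxyxx, Z)
  ε-move, top Z: go to s0, push AZ → (s0, yxxyxxyxx, AZ)
  ε-move, top A: go to s2, push ε → (s2, yxxyxxyxx, Z)
  read y, top Z: go to s2, push YZ → (s2, xxyxxyxx, YZ)
  read x, top Y: go to s1, push AY → (s1, xyxxyxx, AYZ)
  read x, top A: go to s0, push ε → (s0, yxxyxx, YZ)
  ε-move, top Y: go to s3, push ε → (s3, yxxyxx, Z)
  ε-move, top Z: go to s0, push AZ → (s0, yxxyxx, AZ)
  ε-move, top A: go to s2, push ε → (s2, yxxyxx, Z)
  read y, top Z: go to s2, push YZ → (s2, xxyxx, YZ)
  read x, top Y: go to s1, push AY → (s1, xyxx, AYZ)
  read x, top A: go to s0, push ε → (s0, yxx, YZ)
  ε-move, top Y: go to s3, push ε → (s3, yxx, Z)
  ε-move, top Z: go to s0, push AZ → (s0, yxx, AZ)
  ε-move, top A: go to s2, push ε → (s2, yxx, Z)
  read y, top Z: go to s2, push YZ → (s2, xx, YZ)
  read x, top Y: go to s1, push AY → (s1, x, AYZ)
  read x, top A: go to s0, push ε → (s0, ε, YZ)
  ε-move, top Y: go to s3, push ε → (s3, ε, Z)
  ε-move, top Z: go to s0, push AZ → (s0, ε, AZ)
  ε-move, top A: go to s2, push ε → (s2, ε, Z)
All input consumed in state s2 with stack Z.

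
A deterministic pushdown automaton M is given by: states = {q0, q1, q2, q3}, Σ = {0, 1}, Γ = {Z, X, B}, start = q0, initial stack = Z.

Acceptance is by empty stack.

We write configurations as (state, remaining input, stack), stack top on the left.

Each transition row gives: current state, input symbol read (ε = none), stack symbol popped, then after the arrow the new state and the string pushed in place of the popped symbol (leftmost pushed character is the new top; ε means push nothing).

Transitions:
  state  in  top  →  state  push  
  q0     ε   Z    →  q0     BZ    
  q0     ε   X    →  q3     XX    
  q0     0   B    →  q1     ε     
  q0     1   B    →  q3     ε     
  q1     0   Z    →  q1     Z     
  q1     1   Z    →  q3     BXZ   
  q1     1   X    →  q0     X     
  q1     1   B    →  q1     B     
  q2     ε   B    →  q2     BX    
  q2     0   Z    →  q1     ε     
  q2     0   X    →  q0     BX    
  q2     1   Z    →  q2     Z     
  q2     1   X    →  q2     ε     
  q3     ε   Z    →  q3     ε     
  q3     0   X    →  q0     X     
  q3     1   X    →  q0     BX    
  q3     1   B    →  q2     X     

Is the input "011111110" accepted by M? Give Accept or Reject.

Accept

(q0, 011111110, Z) ⊢ (q0, 011111110, BZ) ⊢ (q1, 11111110, Z) ⊢ (q3, 1111110, BXZ) ⊢ (q2, 111110, XXZ) ⊢ (q2, 11110, XZ) ⊢ (q2, 1110, Z) ⊢ (q2, 110, Z) ⊢ (q2, 10, Z) ⊢ (q2, 0, Z) ⊢ (q1, ε, ε)
All input consumed and the stack is empty.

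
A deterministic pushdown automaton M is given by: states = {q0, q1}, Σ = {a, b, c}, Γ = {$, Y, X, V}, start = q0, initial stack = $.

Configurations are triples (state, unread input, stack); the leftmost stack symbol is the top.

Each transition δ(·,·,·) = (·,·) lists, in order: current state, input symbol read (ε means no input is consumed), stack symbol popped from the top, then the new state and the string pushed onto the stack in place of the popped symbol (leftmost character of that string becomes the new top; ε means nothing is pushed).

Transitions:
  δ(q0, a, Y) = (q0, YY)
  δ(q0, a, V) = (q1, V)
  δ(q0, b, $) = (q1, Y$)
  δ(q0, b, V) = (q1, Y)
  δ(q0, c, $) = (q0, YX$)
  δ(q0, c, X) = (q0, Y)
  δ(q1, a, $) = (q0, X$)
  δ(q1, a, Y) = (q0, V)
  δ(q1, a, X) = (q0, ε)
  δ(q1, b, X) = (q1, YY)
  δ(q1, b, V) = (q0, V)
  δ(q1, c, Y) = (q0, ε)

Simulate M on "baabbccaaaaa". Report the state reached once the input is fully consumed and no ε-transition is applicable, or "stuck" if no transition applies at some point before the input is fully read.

(q0, baabbccaaaaa, $)
  read b, top $: go to q1, push Y$ → (q1, aabbccaaaaa, Y$)
  read a, top Y: go to q0, push V → (q0, abbccaaaaa, V$)
  read a, top V: go to q1, push V → (q1, bbccaaaaa, V$)
  read b, top V: go to q0, push V → (q0, bccaaaaa, V$)
  read b, top V: go to q1, push Y → (q1, ccaaaaa, Y$)
  read c, top Y: go to q0, push ε → (q0, caaaaa, $)
  read c, top $: go to q0, push YX$ → (q0, aaaaa, YX$)
  read a, top Y: go to q0, push YY → (q0, aaaa, YYX$)
  read a, top Y: go to q0, push YY → (q0, aaa, YYYX$)
  read a, top Y: go to q0, push YY → (q0, aa, YYYYX$)
  read a, top Y: go to q0, push YY → (q0, a, YYYYYX$)
  read a, top Y: go to q0, push YY → (q0, ε, YYYYYYX$)
All input consumed; M is in state q0.

q0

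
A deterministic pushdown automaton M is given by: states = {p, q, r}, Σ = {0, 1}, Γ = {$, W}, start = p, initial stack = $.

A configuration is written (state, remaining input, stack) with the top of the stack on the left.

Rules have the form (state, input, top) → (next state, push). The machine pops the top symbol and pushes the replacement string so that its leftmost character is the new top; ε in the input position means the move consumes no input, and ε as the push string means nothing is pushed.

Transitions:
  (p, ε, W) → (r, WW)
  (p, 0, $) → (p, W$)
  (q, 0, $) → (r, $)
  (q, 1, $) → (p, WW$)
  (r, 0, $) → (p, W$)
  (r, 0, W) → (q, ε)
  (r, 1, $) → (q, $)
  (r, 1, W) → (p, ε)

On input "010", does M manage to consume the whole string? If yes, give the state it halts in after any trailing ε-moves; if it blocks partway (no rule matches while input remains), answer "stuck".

(p, 010, $)
  read 0, top $: go to p, push W$ → (p, 10, W$)
  ε-move, top W: go to r, push WW → (r, 10, WW$)
  read 1, top W: go to p, push ε → (p, 0, W$)
  ε-move, top W: go to r, push WW → (r, 0, WW$)
  read 0, top W: go to q, push ε → (q, ε, W$)
All input consumed; M is in state q.

q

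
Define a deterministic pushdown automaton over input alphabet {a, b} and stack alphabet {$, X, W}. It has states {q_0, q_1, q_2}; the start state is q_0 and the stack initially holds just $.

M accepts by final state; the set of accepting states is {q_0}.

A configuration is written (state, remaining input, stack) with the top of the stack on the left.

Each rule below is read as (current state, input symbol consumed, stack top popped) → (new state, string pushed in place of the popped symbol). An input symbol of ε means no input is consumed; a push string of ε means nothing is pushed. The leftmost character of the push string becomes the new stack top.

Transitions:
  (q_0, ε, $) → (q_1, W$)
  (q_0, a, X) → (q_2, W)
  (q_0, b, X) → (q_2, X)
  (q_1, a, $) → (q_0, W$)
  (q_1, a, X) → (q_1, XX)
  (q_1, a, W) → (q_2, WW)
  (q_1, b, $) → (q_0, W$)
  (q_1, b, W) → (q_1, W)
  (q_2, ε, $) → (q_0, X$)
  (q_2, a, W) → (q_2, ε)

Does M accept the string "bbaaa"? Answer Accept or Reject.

Accept

(q_0, bbaaa, $) ⊢ (q_1, bbaaa, W$) ⊢ (q_1, baaa, W$) ⊢ (q_1, aaa, W$) ⊢ (q_2, aa, WW$) ⊢ (q_2, a, W$) ⊢ (q_2, ε, $) ⊢ (q_0, ε, X$)
All input consumed; state q_0 ∈ F.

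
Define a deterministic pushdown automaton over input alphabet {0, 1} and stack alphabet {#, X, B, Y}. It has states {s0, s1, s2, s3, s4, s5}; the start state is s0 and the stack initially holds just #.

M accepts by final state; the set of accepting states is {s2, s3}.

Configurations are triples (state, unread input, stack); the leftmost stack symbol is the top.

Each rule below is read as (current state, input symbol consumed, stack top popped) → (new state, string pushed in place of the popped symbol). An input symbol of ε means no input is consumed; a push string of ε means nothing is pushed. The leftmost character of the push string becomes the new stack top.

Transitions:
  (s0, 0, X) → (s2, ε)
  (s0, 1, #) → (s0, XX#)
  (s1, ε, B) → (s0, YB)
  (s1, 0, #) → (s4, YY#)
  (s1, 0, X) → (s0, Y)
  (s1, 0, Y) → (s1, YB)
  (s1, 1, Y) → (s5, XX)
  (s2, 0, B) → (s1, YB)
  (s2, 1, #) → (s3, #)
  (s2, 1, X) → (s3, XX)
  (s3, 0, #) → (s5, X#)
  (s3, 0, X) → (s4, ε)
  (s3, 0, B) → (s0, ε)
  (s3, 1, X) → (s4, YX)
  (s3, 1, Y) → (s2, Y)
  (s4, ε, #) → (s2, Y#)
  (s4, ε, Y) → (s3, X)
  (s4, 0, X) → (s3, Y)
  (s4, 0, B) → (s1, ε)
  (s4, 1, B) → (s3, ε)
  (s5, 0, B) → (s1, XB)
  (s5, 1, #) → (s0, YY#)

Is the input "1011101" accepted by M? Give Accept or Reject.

(s0, 1011101, #)
  read 1, top #: go to s0, push XX# → (s0, 011101, XX#)
  read 0, top X: go to s2, push ε → (s2, 11101, X#)
  read 1, top X: go to s3, push XX → (s3, 1101, XX#)
  read 1, top X: go to s4, push YX → (s4, 101, YXX#)
  ε-move, top Y: go to s3, push X → (s3, 101, XXX#)
  read 1, top X: go to s4, push YX → (s4, 01, YXXX#)
  ε-move, top Y: go to s3, push X → (s3, 01, XXXX#)
  read 0, top X: go to s4, push ε → (s4, 1, XXX#)
No transition applies at (s4, 1, XXX#); input not fully consumed.

Reject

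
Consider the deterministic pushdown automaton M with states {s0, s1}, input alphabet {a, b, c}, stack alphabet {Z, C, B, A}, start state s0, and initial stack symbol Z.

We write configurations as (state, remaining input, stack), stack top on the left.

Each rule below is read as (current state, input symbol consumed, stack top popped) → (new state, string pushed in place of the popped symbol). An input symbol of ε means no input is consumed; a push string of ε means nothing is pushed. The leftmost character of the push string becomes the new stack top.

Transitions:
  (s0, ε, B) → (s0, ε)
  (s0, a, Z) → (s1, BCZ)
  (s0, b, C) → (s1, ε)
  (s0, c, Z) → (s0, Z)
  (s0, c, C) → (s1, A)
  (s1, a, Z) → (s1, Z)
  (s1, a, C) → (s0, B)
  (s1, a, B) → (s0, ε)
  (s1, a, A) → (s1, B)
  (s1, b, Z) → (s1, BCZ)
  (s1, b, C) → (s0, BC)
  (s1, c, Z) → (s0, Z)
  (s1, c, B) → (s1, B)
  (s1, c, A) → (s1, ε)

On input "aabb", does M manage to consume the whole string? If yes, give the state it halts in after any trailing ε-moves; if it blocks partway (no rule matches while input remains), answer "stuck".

s1

(s0, aabb, Z)
  read a, top Z: go to s1, push BCZ → (s1, abb, BCZ)
  read a, top B: go to s0, push ε → (s0, bb, CZ)
  read b, top C: go to s1, push ε → (s1, b, Z)
  read b, top Z: go to s1, push BCZ → (s1, ε, BCZ)
All input consumed; M is in state s1.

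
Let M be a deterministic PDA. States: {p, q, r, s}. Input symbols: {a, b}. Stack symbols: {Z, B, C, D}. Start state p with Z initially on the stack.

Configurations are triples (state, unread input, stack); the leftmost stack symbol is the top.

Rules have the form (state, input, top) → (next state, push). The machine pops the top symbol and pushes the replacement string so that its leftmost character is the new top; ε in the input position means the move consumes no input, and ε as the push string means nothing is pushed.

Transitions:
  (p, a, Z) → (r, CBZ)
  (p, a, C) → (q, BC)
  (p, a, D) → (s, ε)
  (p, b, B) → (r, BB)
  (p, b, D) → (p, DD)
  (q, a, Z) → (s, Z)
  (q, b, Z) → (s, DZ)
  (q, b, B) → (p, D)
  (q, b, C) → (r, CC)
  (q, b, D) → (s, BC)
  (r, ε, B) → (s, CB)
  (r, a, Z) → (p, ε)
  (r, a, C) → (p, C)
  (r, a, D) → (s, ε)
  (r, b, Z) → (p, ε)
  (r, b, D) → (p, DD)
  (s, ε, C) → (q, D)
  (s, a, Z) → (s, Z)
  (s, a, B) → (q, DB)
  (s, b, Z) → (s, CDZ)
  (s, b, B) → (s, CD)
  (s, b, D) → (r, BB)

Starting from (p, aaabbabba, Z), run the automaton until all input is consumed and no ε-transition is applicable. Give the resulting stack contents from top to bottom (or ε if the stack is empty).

(p, aaabbabba, Z) ⊢ (r, aabbabba, CBZ) ⊢ (p, abbabba, CBZ) ⊢ (q, bbabba, BCBZ) ⊢ (p, babba, DCBZ) ⊢ (p, abba, DDCBZ) ⊢ (s, bba, DCBZ) ⊢ (r, ba, BBCBZ) ⊢ (s, ba, CBBCBZ) ⊢ (q, ba, DBBCBZ) ⊢ (s, a, BCBBCBZ) ⊢ (q, ε, DBCBBCBZ)
All input consumed in state q with stack DBCBBCBZ.

DBCBBCBZ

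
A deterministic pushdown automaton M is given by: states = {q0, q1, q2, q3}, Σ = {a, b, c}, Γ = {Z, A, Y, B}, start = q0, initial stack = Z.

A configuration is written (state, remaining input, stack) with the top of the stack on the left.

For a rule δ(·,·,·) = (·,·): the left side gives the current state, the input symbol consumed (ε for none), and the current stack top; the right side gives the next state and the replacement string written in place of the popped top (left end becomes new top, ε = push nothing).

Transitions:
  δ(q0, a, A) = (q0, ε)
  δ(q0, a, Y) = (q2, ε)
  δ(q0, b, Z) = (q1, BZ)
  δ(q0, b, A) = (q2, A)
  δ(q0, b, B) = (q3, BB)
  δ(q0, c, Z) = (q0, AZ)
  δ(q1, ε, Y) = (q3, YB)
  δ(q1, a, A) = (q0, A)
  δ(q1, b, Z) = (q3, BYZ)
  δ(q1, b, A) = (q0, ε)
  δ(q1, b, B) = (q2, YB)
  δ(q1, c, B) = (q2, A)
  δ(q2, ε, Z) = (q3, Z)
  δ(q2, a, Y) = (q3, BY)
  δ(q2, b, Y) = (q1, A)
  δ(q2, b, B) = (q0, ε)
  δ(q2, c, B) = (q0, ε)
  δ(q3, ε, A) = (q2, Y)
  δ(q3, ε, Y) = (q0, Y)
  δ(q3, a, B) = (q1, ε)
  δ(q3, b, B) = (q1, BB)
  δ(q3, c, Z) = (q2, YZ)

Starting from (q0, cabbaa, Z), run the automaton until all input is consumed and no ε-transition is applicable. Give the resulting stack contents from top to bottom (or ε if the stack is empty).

(q0, cabbaa, Z)
  read c, top Z: go to q0, push AZ → (q0, abbaa, AZ)
  read a, top A: go to q0, push ε → (q0, bbaa, Z)
  read b, top Z: go to q1, push BZ → (q1, baa, BZ)
  read b, top B: go to q2, push YB → (q2, aa, YBZ)
  read a, top Y: go to q3, push BY → (q3, a, BYBZ)
  read a, top B: go to q1, push ε → (q1, ε, YBZ)
  ε-move, top Y: go to q3, push YB → (q3, ε, YBBZ)
  ε-move, top Y: go to q0, push Y → (q0, ε, YBBZ)
All input consumed in state q0 with stack YBBZ.

YBBZ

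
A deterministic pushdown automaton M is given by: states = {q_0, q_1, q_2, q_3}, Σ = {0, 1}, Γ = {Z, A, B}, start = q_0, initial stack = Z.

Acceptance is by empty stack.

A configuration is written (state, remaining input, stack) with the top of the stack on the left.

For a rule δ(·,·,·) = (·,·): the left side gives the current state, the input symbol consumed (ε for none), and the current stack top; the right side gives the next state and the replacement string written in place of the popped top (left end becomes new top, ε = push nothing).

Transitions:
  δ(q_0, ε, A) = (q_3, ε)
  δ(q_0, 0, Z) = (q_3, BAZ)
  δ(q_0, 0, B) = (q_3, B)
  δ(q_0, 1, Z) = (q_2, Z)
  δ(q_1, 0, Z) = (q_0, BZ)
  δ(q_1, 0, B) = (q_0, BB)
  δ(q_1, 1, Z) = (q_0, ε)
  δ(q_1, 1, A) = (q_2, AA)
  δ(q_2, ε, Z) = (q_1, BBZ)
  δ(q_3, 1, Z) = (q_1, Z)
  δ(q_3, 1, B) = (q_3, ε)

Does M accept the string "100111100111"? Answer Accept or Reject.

(q_0, 100111100111, Z)
  read 1, top Z: go to q_2, push Z → (q_2, 00111100111, Z)
  ε-move, top Z: go to q_1, push BBZ → (q_1, 00111100111, BBZ)
  read 0, top B: go to q_0, push BB → (q_0, 0111100111, BBBZ)
  read 0, top B: go to q_3, push B → (q_3, 111100111, BBBZ)
  read 1, top B: go to q_3, push ε → (q_3, 11100111, BBZ)
  read 1, top B: go to q_3, push ε → (q_3, 1100111, BZ)
  read 1, top B: go to q_3, push ε → (q_3, 100111, Z)
  read 1, top Z: go to q_1, push Z → (q_1, 00111, Z)
  read 0, top Z: go to q_0, push BZ → (q_0, 0111, BZ)
  read 0, top B: go to q_3, push B → (q_3, 111, BZ)
  read 1, top B: go to q_3, push ε → (q_3, 11, Z)
  read 1, top Z: go to q_1, push Z → (q_1, 1, Z)
  read 1, top Z: go to q_0, push ε → (q_0, ε, ε)
All input consumed and the stack is empty.

Accept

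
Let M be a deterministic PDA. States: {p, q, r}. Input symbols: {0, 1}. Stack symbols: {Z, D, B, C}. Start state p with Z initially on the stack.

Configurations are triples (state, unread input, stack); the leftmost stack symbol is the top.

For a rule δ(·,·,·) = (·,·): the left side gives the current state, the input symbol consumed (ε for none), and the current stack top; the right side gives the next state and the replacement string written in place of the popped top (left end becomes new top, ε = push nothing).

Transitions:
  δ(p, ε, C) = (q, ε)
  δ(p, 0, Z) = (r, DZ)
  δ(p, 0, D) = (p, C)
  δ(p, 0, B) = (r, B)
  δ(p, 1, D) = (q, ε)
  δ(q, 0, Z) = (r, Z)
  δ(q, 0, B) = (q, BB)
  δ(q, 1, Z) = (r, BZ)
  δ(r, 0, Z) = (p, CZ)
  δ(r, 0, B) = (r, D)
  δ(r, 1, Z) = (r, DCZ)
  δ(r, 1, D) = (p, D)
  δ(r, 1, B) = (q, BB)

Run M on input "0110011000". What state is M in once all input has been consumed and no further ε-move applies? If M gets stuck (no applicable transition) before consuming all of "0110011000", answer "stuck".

q

(p, 0110011000, Z) ⊢ (r, 110011000, DZ) ⊢ (p, 10011000, DZ) ⊢ (q, 0011000, Z) ⊢ (r, 011000, Z) ⊢ (p, 11000, CZ) ⊢ (q, 11000, Z) ⊢ (r, 1000, BZ) ⊢ (q, 000, BBZ) ⊢ (q, 00, BBBZ) ⊢ (q, 0, BBBBZ) ⊢ (q, ε, BBBBBZ)
All input consumed; M is in state q.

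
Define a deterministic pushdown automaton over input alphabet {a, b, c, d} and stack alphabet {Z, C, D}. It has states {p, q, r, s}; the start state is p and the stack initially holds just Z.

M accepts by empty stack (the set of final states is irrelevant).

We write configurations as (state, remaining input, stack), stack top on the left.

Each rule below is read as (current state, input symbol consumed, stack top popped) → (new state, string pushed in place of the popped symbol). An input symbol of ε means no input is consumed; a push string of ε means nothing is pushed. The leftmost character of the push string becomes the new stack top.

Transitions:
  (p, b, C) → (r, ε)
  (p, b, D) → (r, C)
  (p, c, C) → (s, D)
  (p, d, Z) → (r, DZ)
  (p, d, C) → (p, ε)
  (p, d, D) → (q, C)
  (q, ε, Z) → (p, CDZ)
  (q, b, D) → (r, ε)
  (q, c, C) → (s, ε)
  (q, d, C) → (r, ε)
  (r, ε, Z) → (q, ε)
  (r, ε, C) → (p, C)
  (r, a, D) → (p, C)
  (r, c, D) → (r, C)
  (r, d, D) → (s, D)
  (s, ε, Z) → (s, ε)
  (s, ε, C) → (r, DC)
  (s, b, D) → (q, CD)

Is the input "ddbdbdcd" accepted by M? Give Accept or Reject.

Reject

(p, ddbdbdcd, Z) ⊢ (r, dbdbdcd, DZ) ⊢ (s, bdbdcd, DZ) ⊢ (q, dbdcd, CDZ) ⊢ (r, bdcd, DZ)
No transition applies at (r, bdcd, DZ); input not fully consumed.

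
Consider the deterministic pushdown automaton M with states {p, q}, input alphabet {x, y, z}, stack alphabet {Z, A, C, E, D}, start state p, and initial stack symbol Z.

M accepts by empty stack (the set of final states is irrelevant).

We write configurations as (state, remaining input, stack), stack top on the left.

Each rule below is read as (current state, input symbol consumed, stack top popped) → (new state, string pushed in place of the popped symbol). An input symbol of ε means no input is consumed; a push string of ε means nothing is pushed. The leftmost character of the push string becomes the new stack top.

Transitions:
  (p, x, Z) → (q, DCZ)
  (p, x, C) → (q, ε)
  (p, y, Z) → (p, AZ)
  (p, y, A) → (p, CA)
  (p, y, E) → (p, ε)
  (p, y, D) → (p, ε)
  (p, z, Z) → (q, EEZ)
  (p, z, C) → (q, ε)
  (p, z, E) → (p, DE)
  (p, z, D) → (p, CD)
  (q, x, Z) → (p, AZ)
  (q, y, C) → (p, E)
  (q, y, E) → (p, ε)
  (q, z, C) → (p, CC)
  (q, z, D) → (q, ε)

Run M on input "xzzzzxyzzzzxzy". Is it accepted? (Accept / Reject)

(p, xzzzzxyzzzzxzy, Z) ⊢ (q, zzzzxyzzzzxzy, DCZ) ⊢ (q, zzzxyzzzzxzy, CZ) ⊢ (p, zzxyzzzzxzy, CCZ) ⊢ (q, zxyzzzzxzy, CZ) ⊢ (p, xyzzzzxzy, CCZ) ⊢ (q, yzzzzxzy, CZ) ⊢ (p, zzzzxzy, EZ) ⊢ (p, zzzxzy, DEZ) ⊢ (p, zzxzy, CDEZ) ⊢ (q, zxzy, DEZ) ⊢ (q, xzy, EZ)
No transition applies at (q, xzy, EZ); input not fully consumed.

Reject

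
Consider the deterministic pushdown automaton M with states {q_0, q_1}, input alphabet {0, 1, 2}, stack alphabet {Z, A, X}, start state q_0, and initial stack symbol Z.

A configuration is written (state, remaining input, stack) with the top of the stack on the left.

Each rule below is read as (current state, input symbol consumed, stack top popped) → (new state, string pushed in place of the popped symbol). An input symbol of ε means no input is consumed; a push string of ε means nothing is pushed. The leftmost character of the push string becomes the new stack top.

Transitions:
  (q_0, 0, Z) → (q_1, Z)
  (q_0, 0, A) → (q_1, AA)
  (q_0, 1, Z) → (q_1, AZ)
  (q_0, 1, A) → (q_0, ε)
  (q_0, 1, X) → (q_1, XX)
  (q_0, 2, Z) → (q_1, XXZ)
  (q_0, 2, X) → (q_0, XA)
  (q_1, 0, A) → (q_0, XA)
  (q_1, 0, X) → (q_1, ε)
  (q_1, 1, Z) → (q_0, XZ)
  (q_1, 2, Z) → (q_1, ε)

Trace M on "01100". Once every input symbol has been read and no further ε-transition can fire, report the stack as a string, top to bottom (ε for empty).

Z

(q_0, 01100, Z)
  read 0, top Z: go to q_1, push Z → (q_1, 1100, Z)
  read 1, top Z: go to q_0, push XZ → (q_0, 100, XZ)
  read 1, top X: go to q_1, push XX → (q_1, 00, XXZ)
  read 0, top X: go to q_1, push ε → (q_1, 0, XZ)
  read 0, top X: go to q_1, push ε → (q_1, ε, Z)
All input consumed in state q_1 with stack Z.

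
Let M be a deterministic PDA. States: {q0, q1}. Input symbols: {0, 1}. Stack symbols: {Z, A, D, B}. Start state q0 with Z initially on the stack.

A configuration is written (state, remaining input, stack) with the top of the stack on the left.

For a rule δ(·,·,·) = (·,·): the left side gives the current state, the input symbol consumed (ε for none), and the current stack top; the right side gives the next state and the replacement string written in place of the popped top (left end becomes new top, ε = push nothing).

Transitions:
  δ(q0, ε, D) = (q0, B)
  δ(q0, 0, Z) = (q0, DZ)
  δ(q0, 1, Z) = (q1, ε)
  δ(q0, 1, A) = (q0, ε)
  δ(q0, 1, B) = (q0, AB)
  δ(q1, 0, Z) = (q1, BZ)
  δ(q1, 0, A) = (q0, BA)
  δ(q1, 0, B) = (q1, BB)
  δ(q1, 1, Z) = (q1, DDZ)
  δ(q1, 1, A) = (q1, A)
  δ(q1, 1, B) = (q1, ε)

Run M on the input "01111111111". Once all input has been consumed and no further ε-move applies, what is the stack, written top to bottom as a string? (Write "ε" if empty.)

BZ

(q0, 01111111111, Z)
  read 0, top Z: go to q0, push DZ → (q0, 1111111111, DZ)
  ε-move, top D: go to q0, push B → (q0, 1111111111, BZ)
  read 1, top B: go to q0, push AB → (q0, 111111111, ABZ)
  read 1, top A: go to q0, push ε → (q0, 11111111, BZ)
  read 1, top B: go to q0, push AB → (q0, 1111111, ABZ)
  read 1, top A: go to q0, push ε → (q0, 111111, BZ)
  read 1, top B: go to q0, push AB → (q0, 11111, ABZ)
  read 1, top A: go to q0, push ε → (q0, 1111, BZ)
  read 1, top B: go to q0, push AB → (q0, 111, ABZ)
  read 1, top A: go to q0, push ε → (q0, 11, BZ)
  read 1, top B: go to q0, push AB → (q0, 1, ABZ)
  read 1, top A: go to q0, push ε → (q0, ε, BZ)
All input consumed in state q0 with stack BZ.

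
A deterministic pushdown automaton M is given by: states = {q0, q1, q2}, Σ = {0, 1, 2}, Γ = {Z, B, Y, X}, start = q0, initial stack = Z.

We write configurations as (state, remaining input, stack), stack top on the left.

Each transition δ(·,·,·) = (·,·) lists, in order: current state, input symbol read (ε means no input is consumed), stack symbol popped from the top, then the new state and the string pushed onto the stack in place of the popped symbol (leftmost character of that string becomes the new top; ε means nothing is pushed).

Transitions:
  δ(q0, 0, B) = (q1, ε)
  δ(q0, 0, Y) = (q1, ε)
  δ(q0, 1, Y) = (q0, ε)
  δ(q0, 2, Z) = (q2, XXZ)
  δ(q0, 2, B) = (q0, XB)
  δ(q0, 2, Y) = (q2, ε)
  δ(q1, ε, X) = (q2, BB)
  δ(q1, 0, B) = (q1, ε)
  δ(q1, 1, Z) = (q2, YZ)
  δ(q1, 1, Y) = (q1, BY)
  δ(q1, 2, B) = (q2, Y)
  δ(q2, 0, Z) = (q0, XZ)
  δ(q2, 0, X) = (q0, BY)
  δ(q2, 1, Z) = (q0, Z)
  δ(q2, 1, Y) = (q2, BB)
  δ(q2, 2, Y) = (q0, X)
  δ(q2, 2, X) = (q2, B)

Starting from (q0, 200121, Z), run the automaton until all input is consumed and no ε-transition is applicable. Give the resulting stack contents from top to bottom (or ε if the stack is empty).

BBYXZ

(q0, 200121, Z)
  read 2, top Z: go to q2, push XXZ → (q2, 00121, XXZ)
  read 0, top X: go to q0, push BY → (q0, 0121, BYXZ)
  read 0, top B: go to q1, push ε → (q1, 121, YXZ)
  read 1, top Y: go to q1, push BY → (q1, 21, BYXZ)
  read 2, top B: go to q2, push Y → (q2, 1, YYXZ)
  read 1, top Y: go to q2, push BB → (q2, ε, BBYXZ)
All input consumed in state q2 with stack BBYXZ.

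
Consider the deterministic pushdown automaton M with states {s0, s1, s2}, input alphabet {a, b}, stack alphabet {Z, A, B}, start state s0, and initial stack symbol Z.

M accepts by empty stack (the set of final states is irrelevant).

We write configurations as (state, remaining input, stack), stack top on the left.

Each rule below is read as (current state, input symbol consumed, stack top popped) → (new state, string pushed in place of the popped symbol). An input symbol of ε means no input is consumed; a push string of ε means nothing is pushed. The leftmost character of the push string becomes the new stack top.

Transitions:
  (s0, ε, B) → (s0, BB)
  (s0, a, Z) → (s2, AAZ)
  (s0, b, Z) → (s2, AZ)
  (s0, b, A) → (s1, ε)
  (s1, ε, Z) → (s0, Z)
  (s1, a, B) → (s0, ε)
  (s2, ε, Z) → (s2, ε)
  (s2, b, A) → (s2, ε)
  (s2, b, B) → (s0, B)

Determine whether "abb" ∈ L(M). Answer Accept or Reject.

Accept

(s0, abb, Z)
  read a, top Z: go to s2, push AAZ → (s2, bb, AAZ)
  read b, top A: go to s2, push ε → (s2, b, AZ)
  read b, top A: go to s2, push ε → (s2, ε, Z)
  ε-move, top Z: go to s2, push ε → (s2, ε, ε)
All input consumed and the stack is empty.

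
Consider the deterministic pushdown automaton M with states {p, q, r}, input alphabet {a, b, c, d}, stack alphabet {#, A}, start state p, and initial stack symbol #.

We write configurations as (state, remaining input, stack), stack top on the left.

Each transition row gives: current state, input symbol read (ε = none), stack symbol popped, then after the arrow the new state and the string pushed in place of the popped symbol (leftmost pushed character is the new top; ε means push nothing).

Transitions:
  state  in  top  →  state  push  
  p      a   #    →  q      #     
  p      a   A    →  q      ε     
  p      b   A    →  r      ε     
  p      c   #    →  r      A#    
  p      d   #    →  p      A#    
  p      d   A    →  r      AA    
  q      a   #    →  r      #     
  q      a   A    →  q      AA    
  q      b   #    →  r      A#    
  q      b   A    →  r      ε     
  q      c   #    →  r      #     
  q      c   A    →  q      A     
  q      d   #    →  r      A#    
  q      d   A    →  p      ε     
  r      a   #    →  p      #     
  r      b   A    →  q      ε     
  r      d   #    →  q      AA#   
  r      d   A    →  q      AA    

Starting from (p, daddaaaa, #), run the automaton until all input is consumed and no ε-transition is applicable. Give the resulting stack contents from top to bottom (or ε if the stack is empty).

AAAAAA#

(p, daddaaaa, #)
  read d, top #: go to p, push A# → (p, addaaaa, A#)
  read a, top A: go to q, push ε → (q, ddaaaa, #)
  read d, top #: go to r, push A# → (r, daaaa, A#)
  read d, top A: go to q, push AA → (q, aaaa, AA#)
  read a, top A: go to q, push AA → (q, aaa, AAA#)
  read a, top A: go to q, push AA → (q, aa, AAAA#)
  read a, top A: go to q, push AA → (q, a, AAAAA#)
  read a, top A: go to q, push AA → (q, ε, AAAAAA#)
All input consumed in state q with stack AAAAAA#.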